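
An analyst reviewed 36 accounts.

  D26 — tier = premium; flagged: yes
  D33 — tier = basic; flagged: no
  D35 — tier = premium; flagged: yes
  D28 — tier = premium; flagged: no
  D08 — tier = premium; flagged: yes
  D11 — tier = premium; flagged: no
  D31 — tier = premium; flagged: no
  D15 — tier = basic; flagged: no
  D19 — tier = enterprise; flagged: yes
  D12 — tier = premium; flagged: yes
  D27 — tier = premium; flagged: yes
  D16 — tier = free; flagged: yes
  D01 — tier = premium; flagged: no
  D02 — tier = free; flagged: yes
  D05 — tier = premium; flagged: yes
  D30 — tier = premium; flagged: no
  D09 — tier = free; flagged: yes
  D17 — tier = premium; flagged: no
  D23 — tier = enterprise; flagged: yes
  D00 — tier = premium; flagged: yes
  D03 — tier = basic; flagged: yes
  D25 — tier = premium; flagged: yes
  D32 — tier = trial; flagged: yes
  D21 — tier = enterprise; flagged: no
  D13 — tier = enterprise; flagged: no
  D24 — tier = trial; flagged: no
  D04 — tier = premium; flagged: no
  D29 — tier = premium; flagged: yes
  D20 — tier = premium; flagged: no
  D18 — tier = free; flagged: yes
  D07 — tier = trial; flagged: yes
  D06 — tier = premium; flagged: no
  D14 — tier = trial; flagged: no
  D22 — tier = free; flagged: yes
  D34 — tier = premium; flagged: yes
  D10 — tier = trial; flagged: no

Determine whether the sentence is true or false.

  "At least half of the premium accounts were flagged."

The determiner here denotes the relation: |A ∩ B| ≥ |A ∖ B|.
|A| = 19, |A ∩ B| = 10, |A ∖ B| = 9.
10 > 9, so the statement is true.

True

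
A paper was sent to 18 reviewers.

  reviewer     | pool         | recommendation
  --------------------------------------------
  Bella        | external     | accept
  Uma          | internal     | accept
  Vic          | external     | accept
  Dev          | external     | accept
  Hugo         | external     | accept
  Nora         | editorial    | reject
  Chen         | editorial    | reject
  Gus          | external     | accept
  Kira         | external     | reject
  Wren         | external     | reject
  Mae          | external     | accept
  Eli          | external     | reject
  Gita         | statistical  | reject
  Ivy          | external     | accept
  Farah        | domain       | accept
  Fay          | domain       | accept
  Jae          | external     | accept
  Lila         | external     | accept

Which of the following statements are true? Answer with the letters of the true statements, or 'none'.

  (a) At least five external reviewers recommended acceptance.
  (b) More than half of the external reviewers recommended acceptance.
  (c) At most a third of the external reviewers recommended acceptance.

|A| = 12, |A ∩ B| = 9, |A ∖ B| = 3.
(a) |A ∩ B| ≥ 5: holds.
(b) |A ∩ B| > |A ∖ B|: holds.
(c) |A ∩ B| / |A| ≤ 1/3: fails.

(a), (b)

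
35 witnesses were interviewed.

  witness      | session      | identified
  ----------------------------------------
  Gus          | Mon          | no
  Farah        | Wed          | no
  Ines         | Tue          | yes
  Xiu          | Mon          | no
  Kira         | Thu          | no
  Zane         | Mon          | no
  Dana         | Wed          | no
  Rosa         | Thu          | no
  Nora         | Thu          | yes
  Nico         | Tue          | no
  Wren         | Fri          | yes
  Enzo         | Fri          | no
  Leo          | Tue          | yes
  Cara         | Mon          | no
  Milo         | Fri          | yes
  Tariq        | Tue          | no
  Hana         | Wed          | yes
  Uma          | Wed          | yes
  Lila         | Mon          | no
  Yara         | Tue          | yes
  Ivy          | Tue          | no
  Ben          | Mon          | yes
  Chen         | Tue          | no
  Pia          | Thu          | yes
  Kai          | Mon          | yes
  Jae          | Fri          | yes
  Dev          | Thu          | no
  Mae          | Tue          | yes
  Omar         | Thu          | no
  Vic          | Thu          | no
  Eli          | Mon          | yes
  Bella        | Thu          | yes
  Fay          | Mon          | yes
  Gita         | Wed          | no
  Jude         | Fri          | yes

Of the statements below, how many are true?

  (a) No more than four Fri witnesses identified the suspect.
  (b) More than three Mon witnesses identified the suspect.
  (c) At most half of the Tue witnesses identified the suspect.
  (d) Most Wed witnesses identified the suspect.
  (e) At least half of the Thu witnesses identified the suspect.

3

(a) Fri: |A| = 5, |A ∩ B| = 4; needs |A ∩ B| ≤ 4 — true.
(b) Mon: |A| = 9, |A ∩ B| = 4; needs |A ∩ B| > 3 — true.
(c) Tue: |A| = 8, |A ∩ B| = 4; needs |A ∩ B| ≤ |A ∖ B| — true.
(d) Wed: |A| = 5, |A ∩ B| = 2; needs |A ∩ B| > |A ∖ B| — false.
(e) Thu: |A| = 8, |A ∩ B| = 3; needs |A ∩ B| ≥ |A ∖ B| — false.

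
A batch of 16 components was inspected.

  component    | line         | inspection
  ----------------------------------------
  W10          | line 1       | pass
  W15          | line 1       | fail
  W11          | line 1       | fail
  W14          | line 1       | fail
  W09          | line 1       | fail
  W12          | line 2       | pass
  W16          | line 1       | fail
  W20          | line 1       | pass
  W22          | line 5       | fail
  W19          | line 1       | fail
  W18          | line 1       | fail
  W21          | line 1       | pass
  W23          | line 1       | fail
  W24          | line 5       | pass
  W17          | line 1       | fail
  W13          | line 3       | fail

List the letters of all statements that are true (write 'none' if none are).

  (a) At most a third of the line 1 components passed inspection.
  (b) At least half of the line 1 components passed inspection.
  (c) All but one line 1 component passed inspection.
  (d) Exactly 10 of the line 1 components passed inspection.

|A| = 12, |A ∩ B| = 3, |A ∖ B| = 9.
(a) |A ∩ B| / |A| ≤ 1/3: holds.
(b) |A ∩ B| ≥ |A ∖ B|: fails.
(c) |A ∖ B| = 1: fails.
(d) |A ∩ B| = 10: fails.

(a)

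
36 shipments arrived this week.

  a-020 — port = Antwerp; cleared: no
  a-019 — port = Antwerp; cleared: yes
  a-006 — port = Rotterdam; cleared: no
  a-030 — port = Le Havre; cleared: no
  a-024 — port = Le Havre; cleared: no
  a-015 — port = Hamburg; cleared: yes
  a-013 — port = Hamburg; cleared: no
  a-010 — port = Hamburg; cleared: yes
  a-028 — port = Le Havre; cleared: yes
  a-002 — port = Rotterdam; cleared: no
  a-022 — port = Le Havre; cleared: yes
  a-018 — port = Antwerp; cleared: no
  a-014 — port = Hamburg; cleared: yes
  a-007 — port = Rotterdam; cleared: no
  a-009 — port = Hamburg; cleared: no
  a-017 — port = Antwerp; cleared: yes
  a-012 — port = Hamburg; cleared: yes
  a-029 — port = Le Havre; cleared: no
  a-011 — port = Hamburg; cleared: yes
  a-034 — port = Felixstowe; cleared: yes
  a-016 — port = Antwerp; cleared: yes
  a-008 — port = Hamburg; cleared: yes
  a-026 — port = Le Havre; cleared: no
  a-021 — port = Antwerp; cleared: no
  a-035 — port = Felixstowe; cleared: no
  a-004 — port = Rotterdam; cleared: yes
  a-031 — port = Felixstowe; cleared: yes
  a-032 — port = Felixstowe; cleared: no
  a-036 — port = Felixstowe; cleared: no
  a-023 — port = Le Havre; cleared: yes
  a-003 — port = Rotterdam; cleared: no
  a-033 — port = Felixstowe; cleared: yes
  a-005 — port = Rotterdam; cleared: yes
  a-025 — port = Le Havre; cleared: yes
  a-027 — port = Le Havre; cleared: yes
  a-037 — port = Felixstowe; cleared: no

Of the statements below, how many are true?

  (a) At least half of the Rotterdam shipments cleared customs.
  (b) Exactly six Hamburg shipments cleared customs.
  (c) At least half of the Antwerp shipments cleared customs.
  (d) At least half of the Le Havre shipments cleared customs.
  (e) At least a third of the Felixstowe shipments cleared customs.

4

(a) Rotterdam: |A| = 6, |A ∩ B| = 2; needs |A ∩ B| ≥ |A ∖ B| — false.
(b) Hamburg: |A| = 8, |A ∩ B| = 6; needs |A ∩ B| = 6 — true.
(c) Antwerp: |A| = 6, |A ∩ B| = 3; needs |A ∩ B| ≥ |A ∖ B| — true.
(d) Le Havre: |A| = 9, |A ∩ B| = 5; needs |A ∩ B| ≥ |A ∖ B| — true.
(e) Felixstowe: |A| = 7, |A ∩ B| = 3; needs |A ∩ B| / |A| ≥ 1/3 — true.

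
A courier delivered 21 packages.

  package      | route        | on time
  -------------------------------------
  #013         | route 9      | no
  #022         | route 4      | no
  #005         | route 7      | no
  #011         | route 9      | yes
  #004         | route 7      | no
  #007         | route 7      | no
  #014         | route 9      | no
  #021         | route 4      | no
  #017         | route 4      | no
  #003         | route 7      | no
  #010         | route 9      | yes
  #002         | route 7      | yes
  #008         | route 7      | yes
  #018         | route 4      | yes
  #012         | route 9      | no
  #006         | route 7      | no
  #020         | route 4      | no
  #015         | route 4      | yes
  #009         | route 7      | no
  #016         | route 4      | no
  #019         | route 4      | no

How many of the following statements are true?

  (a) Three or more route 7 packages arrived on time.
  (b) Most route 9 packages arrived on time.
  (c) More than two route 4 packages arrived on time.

0

(a) route 7: |A| = 8, |A ∩ B| = 2; needs |A ∩ B| ≥ 3 — false.
(b) route 9: |A| = 5, |A ∩ B| = 2; needs |A ∩ B| > |A ∖ B| — false.
(c) route 4: |A| = 8, |A ∩ B| = 2; needs |A ∩ B| > 2 — false.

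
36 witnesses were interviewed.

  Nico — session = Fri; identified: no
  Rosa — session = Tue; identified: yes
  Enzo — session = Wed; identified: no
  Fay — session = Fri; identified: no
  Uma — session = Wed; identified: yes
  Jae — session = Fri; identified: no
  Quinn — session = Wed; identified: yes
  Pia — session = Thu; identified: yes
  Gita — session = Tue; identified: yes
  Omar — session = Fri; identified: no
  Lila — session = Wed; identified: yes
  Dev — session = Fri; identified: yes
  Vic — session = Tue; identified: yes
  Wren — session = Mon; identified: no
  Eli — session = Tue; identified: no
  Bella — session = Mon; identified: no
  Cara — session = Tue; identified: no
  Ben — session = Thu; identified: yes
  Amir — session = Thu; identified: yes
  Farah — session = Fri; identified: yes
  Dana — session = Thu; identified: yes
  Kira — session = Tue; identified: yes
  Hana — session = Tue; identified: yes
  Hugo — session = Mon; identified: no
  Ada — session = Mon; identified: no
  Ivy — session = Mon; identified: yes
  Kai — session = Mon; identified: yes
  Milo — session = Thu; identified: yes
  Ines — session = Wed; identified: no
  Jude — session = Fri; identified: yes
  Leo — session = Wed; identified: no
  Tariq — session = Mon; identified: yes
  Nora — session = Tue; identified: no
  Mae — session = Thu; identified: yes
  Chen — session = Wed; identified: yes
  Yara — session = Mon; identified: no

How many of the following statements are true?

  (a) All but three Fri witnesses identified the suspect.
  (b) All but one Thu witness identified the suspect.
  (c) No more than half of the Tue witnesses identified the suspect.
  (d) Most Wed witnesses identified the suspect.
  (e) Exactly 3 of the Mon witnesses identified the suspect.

(a) Fri: |A| = 7, |A ∩ B| = 3; needs |A ∖ B| = 3 — false.
(b) Thu: |A| = 6, |A ∩ B| = 6; needs |A ∖ B| = 1 — false.
(c) Tue: |A| = 8, |A ∩ B| = 5; needs |A ∩ B| ≤ |A ∖ B| — false.
(d) Wed: |A| = 7, |A ∩ B| = 4; needs |A ∩ B| > |A ∖ B| — true.
(e) Mon: |A| = 8, |A ∩ B| = 3; needs |A ∩ B| = 3 — true.

2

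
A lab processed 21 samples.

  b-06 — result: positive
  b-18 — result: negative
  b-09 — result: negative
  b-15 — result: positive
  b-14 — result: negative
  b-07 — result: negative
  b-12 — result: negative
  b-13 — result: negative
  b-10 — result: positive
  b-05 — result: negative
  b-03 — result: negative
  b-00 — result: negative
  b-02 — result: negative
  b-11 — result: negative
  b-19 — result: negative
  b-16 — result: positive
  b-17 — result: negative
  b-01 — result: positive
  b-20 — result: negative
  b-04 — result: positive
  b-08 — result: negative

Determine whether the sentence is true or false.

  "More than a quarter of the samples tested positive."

True

'More than a quarter of the samples tested positive' holds iff |A ∩ B| / |A| > 1/4.
|A| = 21, |A ∩ B| = 6, |A ∖ B| = 15.
|A ∩ B|/|A| = 6/21, so the statement is true.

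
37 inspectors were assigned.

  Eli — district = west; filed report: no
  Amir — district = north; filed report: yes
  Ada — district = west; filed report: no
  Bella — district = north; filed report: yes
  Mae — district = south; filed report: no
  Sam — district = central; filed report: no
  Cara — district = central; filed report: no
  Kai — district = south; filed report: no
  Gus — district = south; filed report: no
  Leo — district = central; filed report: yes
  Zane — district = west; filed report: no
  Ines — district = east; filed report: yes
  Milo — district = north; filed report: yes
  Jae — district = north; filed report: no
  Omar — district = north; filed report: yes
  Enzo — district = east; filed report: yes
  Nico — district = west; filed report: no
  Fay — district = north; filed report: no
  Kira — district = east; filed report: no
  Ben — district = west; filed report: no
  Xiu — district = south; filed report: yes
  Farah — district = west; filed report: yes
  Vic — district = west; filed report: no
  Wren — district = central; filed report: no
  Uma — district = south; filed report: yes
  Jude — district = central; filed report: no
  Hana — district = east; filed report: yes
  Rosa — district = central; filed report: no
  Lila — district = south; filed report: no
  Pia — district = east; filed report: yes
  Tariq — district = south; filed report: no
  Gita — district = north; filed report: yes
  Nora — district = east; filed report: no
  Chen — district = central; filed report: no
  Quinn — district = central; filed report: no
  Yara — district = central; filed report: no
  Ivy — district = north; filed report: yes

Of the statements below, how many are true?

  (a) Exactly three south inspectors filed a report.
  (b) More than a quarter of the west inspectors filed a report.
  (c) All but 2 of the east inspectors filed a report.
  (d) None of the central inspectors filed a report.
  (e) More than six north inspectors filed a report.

1

(a) south: |A| = 7, |A ∩ B| = 2; needs |A ∩ B| = 3 — false.
(b) west: |A| = 7, |A ∩ B| = 1; needs |A ∩ B| / |A| > 1/4 — false.
(c) east: |A| = 6, |A ∩ B| = 4; needs |A ∖ B| = 2 — true.
(d) central: |A| = 9, |A ∩ B| = 1; needs A ∩ B = ∅ (|A ∩ B| = 0) — false.
(e) north: |A| = 8, |A ∩ B| = 6; needs |A ∩ B| > 6 — false.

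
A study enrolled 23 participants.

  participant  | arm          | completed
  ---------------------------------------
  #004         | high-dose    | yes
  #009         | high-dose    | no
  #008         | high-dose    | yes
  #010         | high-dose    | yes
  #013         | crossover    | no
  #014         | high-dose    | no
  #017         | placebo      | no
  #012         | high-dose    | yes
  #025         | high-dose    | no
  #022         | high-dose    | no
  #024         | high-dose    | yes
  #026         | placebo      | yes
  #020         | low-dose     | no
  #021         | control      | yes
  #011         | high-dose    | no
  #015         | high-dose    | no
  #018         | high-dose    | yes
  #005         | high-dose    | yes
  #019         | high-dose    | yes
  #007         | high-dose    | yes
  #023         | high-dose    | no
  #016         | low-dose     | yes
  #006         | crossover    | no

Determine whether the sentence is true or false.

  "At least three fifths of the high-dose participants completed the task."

False

Truth condition: |A ∩ B| / |A| ≥ 3/5.
|A| = 16, |A ∩ B| = 9, |A ∖ B| = 7.
|A ∩ B|/|A| = 9/16, so the statement is false.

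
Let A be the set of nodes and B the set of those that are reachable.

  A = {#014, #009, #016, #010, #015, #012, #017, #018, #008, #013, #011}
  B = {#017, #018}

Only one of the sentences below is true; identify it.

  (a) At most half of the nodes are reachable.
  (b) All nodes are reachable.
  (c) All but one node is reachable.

(a)

|A| = 11, |A ∩ B| = 2, |A ∖ B| = 9.
(a) requires |A ∩ B| ≤ |A ∖ B|: true.
(b) requires A ⊆ B, i.e. every element of A is in B (|A ∖ B| = 0): false.
(c) requires |A ∖ B| = 1: false.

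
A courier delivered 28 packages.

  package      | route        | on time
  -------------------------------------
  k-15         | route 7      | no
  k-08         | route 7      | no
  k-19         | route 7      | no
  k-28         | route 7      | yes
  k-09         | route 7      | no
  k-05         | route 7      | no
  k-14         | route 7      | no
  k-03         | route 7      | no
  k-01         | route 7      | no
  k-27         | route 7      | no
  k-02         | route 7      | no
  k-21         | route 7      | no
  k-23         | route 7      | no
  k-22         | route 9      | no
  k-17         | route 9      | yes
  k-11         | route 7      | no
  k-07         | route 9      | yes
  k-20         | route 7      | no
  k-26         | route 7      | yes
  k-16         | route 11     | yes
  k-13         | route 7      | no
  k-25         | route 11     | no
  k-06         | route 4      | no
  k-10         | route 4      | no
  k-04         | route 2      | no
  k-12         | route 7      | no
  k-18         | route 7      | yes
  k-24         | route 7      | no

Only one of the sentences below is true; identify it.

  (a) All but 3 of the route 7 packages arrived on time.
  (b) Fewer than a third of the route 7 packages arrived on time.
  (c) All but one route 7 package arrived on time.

|A| = 20, |A ∩ B| = 3, |A ∖ B| = 17.
(a) requires |A ∖ B| = 3: false.
(b) requires |A ∩ B| / |A| < 1/3: true.
(c) requires |A ∖ B| = 1: false.

(b)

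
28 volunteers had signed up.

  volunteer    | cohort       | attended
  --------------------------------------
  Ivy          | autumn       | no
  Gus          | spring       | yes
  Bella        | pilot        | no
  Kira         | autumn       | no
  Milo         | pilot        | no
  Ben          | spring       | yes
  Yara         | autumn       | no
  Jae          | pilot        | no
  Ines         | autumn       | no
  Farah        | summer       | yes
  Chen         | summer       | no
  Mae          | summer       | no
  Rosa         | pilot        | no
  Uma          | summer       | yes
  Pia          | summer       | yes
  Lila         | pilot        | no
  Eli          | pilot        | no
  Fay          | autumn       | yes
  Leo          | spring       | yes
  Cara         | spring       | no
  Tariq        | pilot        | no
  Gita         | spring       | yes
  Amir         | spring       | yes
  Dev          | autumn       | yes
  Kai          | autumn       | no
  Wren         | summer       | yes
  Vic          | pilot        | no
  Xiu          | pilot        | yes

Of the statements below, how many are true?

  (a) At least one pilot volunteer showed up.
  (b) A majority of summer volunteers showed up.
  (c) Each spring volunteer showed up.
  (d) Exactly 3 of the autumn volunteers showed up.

(a) pilot: |A| = 9, |A ∩ B| = 1; needs A ∩ B ≠ ∅ (|A ∩ B| ≥ 1) — true.
(b) summer: |A| = 6, |A ∩ B| = 4; needs |A ∩ B| > |A ∖ B| — true.
(c) spring: |A| = 6, |A ∩ B| = 5; needs A ⊆ B, i.e. every element of A is in B (|A ∖ B| = 0) — false.
(d) autumn: |A| = 7, |A ∩ B| = 2; needs |A ∩ B| = 3 — false.

2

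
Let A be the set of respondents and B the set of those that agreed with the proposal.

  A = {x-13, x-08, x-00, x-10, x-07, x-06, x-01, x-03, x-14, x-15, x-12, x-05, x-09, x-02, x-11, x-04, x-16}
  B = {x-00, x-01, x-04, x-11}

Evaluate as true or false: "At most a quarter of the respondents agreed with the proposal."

The determiner here denotes the relation: |A ∩ B| / |A| ≤ 1/4.
|A| = 17, |A ∩ B| = 4, |A ∖ B| = 13.
|A ∩ B|/|A| = 4/17, so the statement is true.

True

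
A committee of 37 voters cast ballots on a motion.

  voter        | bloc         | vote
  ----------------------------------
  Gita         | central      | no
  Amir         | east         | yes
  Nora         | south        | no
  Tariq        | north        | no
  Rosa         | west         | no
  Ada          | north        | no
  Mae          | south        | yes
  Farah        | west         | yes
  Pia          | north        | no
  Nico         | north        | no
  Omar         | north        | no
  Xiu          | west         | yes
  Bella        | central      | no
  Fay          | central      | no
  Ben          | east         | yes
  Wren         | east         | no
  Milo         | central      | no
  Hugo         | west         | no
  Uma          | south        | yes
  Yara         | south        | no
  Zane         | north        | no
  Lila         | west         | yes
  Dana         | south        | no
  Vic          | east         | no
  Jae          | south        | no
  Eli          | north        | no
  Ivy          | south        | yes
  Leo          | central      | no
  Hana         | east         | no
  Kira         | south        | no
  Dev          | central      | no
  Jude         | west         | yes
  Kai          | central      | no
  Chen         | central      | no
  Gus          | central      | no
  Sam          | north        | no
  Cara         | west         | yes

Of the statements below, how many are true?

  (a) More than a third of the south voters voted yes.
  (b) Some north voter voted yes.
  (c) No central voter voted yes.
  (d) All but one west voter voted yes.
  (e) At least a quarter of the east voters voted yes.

3

(a) south: |A| = 8, |A ∩ B| = 3; needs |A ∩ B| / |A| > 1/3 — true.
(b) north: |A| = 8, |A ∩ B| = 0; needs A ∩ B ≠ ∅ (|A ∩ B| ≥ 1) — false.
(c) central: |A| = 9, |A ∩ B| = 0; needs A ∩ B = ∅ (|A ∩ B| = 0) — true.
(d) west: |A| = 7, |A ∩ B| = 5; needs |A ∖ B| = 1 — false.
(e) east: |A| = 5, |A ∩ B| = 2; needs |A ∩ B| / |A| ≥ 1/4 — true.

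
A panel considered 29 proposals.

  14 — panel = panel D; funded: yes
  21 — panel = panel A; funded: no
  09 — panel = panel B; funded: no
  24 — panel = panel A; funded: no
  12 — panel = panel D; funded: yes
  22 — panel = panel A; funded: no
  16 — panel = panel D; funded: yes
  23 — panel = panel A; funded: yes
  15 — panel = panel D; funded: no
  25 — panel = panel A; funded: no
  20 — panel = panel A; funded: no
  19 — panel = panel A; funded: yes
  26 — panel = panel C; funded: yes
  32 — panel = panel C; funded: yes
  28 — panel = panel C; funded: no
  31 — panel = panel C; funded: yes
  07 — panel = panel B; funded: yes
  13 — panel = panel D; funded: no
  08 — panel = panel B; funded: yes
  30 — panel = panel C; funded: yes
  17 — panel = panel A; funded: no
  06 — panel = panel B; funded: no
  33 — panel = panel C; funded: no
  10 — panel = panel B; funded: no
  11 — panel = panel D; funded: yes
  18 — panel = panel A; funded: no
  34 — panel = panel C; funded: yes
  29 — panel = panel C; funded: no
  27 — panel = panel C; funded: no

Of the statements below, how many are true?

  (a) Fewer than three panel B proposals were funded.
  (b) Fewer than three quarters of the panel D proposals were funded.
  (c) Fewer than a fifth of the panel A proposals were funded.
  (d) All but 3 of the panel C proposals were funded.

2

(a) panel B: |A| = 5, |A ∩ B| = 2; needs |A ∩ B| < 3 — true.
(b) panel D: |A| = 6, |A ∩ B| = 4; needs |A ∩ B| / |A| < 3/4 — true.
(c) panel A: |A| = 9, |A ∩ B| = 2; needs |A ∩ B| / |A| < 1/5 — false.
(d) panel C: |A| = 9, |A ∩ B| = 5; needs |A ∖ B| = 3 — false.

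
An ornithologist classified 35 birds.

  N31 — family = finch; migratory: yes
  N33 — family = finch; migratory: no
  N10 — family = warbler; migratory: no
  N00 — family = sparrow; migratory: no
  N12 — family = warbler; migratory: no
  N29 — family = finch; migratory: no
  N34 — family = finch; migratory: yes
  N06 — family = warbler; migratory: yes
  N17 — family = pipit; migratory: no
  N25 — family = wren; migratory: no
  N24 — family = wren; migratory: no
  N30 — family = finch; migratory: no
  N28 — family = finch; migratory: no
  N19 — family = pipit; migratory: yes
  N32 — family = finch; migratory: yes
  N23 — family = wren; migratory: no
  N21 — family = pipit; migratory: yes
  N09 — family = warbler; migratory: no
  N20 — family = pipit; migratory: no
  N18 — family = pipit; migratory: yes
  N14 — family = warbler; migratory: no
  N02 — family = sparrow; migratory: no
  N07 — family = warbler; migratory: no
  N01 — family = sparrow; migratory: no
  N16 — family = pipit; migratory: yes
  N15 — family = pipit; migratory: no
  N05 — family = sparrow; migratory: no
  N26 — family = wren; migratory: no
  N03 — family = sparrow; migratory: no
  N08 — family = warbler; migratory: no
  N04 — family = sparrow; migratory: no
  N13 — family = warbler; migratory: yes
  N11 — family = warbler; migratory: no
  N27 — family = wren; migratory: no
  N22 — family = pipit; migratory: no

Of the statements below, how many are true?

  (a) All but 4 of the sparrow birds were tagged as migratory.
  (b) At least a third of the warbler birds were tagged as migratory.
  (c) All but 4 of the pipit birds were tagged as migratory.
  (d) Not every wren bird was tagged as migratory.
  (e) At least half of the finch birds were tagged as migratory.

2

(a) sparrow: |A| = 6, |A ∩ B| = 0; needs |A ∖ B| = 4 — false.
(b) warbler: |A| = 9, |A ∩ B| = 2; needs |A ∩ B| / |A| ≥ 1/3 — false.
(c) pipit: |A| = 8, |A ∩ B| = 4; needs |A ∖ B| = 4 — true.
(d) wren: |A| = 5, |A ∩ B| = 0; needs A ⊄ B (|A ∖ B| ≥ 1) — true.
(e) finch: |A| = 7, |A ∩ B| = 3; needs |A ∩ B| ≥ |A ∖ B| — false.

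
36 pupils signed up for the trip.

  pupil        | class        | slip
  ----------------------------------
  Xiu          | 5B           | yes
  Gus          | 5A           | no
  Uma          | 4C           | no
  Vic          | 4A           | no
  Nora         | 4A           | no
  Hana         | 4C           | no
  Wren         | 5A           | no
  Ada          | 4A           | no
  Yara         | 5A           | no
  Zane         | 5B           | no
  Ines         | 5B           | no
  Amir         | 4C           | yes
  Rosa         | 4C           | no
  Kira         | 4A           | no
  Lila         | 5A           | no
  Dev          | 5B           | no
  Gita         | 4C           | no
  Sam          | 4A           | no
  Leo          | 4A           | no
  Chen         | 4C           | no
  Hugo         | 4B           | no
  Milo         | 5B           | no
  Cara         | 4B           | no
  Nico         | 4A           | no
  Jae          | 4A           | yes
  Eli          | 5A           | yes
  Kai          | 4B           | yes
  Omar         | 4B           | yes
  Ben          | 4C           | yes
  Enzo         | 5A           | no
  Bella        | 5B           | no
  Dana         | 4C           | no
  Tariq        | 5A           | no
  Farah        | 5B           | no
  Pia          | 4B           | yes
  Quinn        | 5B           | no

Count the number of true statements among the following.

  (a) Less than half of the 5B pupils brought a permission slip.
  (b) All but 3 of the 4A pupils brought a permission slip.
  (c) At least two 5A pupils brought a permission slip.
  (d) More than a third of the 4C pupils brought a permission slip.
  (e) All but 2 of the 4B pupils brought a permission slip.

(a) 5B: |A| = 8, |A ∩ B| = 1; needs |A ∩ B| < |A ∖ B| — true.
(b) 4A: |A| = 8, |A ∩ B| = 1; needs |A ∖ B| = 3 — false.
(c) 5A: |A| = 7, |A ∩ B| = 1; needs |A ∩ B| ≥ 2 — false.
(d) 4C: |A| = 8, |A ∩ B| = 2; needs |A ∩ B| / |A| > 1/3 — false.
(e) 4B: |A| = 5, |A ∩ B| = 3; needs |A ∖ B| = 2 — true.

2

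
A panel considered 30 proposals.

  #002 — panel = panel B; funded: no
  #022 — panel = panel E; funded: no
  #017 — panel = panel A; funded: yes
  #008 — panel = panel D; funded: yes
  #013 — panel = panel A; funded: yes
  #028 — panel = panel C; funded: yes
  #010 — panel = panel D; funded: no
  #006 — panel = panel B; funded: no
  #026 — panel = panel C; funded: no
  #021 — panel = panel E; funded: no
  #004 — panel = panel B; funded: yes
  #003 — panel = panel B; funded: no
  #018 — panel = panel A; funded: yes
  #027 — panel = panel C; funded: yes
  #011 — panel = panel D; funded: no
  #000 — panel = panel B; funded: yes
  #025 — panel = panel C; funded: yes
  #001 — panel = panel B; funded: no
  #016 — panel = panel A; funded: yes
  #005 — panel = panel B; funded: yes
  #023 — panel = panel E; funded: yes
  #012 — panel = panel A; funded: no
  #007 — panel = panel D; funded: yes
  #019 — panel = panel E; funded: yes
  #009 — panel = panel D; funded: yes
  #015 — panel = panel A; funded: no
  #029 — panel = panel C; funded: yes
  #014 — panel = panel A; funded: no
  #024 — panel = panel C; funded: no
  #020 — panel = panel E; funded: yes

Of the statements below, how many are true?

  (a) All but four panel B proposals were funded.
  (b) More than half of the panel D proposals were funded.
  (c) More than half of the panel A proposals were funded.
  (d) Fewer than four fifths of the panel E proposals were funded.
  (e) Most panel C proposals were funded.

(a) panel B: |A| = 7, |A ∩ B| = 3; needs |A ∖ B| = 4 — true.
(b) panel D: |A| = 5, |A ∩ B| = 3; needs |A ∩ B| > |A ∖ B| — true.
(c) panel A: |A| = 7, |A ∩ B| = 4; needs |A ∩ B| > |A ∖ B| — true.
(d) panel E: |A| = 5, |A ∩ B| = 3; needs |A ∩ B| / |A| < 4/5 — true.
(e) panel C: |A| = 6, |A ∩ B| = 4; needs |A ∩ B| > |A ∖ B| — true.

5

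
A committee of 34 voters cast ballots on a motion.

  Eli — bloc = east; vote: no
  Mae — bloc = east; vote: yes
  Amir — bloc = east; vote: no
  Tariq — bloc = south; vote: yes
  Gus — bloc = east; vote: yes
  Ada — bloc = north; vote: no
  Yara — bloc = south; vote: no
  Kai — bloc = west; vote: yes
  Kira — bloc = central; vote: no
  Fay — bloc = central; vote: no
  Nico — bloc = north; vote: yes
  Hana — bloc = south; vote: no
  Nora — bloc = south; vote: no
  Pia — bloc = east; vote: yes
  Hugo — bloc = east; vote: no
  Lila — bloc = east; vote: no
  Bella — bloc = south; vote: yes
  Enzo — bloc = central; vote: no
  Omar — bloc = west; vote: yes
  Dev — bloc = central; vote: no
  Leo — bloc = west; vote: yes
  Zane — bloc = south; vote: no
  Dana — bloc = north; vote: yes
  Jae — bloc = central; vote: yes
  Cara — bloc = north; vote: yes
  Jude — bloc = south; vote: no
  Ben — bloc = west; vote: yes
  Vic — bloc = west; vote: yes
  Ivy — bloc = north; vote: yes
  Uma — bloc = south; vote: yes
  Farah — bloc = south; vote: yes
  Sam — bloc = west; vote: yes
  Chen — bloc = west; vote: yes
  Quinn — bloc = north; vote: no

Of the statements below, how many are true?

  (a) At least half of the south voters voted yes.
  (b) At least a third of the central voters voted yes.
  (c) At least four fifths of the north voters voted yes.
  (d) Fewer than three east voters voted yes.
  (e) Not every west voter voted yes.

(a) south: |A| = 9, |A ∩ B| = 4; needs |A ∩ B| ≥ |A ∖ B| — false.
(b) central: |A| = 5, |A ∩ B| = 1; needs |A ∩ B| / |A| ≥ 1/3 — false.
(c) north: |A| = 6, |A ∩ B| = 4; needs |A ∩ B| / |A| ≥ 4/5 — false.
(d) east: |A| = 7, |A ∩ B| = 3; needs |A ∩ B| < 3 — false.
(e) west: |A| = 7, |A ∩ B| = 7; needs A ⊄ B (|A ∖ B| ≥ 1) — false.

0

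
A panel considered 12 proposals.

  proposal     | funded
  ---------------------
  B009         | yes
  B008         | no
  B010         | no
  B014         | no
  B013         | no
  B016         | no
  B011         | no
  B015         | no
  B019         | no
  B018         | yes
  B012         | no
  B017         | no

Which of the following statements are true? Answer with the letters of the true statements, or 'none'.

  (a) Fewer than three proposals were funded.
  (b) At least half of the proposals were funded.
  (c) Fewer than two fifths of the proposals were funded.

(a), (c)

|A| = 12, |A ∩ B| = 2, |A ∖ B| = 10.
(a) |A ∩ B| < 3: holds.
(b) |A ∩ B| ≥ |A ∖ B|: fails.
(c) |A ∩ B| / |A| < 2/5: holds.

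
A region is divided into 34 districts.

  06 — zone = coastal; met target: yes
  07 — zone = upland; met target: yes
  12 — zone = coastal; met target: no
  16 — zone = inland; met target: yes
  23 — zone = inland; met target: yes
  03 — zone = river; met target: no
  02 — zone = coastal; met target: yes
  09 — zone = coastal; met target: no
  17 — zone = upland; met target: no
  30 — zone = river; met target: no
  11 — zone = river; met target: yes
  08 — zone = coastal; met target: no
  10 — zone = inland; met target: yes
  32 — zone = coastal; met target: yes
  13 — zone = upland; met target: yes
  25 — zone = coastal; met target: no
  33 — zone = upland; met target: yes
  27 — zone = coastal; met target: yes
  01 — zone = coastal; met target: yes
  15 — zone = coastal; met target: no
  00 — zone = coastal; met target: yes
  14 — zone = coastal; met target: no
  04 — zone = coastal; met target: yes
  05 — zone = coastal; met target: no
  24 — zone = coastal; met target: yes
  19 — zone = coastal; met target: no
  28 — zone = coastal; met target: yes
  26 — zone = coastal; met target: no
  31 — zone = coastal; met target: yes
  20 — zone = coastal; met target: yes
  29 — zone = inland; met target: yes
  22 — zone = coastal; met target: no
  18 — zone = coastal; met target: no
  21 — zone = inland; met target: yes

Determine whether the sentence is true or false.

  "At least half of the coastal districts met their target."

True

'At least half of the coastal districts met their target' holds iff |A ∩ B| ≥ |A ∖ B|.
|A| = 22, |A ∩ B| = 11, |A ∖ B| = 11.
11 = 11, so the statement is true.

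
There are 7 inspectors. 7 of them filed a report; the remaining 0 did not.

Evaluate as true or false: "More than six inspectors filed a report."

True

Truth condition: |A ∩ B| > 6.
|A| = 7, |A ∩ B| = 7, |A ∖ B| = 0.
|A ∩ B| = 7, so the statement is true.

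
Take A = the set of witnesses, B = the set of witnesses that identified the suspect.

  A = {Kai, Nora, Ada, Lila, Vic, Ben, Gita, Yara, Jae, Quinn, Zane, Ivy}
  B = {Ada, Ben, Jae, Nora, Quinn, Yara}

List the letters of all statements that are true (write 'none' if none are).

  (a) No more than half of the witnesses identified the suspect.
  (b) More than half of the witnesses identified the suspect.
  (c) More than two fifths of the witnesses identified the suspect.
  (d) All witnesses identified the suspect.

|A| = 12, |A ∩ B| = 6, |A ∖ B| = 6.
(a) |A ∩ B| ≤ |A ∖ B|: holds.
(b) |A ∩ B| > |A ∖ B|: fails.
(c) |A ∩ B| / |A| > 2/5: holds.
(d) A ⊆ B, i.e. every element of A is in B (|A ∖ B| = 0): fails.

(a), (c)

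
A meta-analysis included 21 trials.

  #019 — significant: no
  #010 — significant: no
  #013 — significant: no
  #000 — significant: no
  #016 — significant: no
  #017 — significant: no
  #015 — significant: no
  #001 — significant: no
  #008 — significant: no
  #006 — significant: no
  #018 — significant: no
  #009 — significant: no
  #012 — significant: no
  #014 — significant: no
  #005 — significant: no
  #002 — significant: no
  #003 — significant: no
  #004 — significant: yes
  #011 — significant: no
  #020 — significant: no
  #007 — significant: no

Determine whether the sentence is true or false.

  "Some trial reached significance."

True

'Some trial reached significance' holds iff A ∩ B ≠ ∅ (|A ∩ B| ≥ 1).
|A| = 21, |A ∩ B| = 1, |A ∖ B| = 20.
So the statement is true.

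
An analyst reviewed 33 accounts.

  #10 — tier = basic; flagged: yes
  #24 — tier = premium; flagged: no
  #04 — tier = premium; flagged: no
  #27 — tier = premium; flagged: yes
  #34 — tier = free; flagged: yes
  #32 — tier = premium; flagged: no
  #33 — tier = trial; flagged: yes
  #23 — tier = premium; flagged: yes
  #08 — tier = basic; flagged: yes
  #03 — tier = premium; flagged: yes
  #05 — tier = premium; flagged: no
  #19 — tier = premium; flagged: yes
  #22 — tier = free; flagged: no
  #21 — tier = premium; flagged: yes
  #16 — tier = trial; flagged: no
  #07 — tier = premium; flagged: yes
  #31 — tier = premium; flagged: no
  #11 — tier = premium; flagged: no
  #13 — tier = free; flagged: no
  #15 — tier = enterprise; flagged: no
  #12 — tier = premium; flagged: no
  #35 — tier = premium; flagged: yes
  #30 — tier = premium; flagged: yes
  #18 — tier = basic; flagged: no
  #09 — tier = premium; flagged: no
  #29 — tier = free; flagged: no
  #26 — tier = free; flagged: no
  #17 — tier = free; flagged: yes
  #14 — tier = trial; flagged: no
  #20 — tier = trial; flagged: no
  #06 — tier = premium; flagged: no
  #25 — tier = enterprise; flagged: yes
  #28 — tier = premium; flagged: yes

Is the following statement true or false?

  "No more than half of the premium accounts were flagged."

True

Truth condition: |A ∩ B| ≤ |A ∖ B|.
|A| = 18, |A ∩ B| = 9, |A ∖ B| = 9.
9 = 9, so the statement is true.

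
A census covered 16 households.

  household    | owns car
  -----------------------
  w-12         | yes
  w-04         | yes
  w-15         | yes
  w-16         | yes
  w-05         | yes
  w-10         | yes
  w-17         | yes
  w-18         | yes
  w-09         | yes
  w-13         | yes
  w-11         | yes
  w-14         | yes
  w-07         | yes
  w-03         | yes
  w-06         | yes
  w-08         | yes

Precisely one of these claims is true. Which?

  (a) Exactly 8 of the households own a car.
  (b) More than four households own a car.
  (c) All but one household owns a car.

(b)

|A| = 16, |A ∩ B| = 16, |A ∖ B| = 0.
(a) requires |A ∩ B| = 8: false.
(b) requires |A ∩ B| > 4: true.
(c) requires |A ∖ B| = 1: false.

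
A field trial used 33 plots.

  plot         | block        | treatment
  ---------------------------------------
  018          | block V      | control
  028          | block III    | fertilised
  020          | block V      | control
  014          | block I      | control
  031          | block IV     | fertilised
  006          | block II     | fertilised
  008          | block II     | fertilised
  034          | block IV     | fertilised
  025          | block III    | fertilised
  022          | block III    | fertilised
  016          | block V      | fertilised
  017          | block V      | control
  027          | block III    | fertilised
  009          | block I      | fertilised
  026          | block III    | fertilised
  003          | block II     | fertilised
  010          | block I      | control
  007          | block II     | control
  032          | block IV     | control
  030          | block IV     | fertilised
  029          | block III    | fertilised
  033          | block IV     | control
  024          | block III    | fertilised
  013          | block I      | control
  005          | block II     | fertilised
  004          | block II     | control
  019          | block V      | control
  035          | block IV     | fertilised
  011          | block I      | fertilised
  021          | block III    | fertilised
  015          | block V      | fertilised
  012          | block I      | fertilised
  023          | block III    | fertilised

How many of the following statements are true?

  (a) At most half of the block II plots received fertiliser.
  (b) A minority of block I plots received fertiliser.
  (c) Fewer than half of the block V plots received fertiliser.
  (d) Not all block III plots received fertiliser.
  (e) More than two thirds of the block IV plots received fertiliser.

(a) block II: |A| = 6, |A ∩ B| = 4; needs |A ∩ B| ≤ |A ∖ B| — false.
(b) block I: |A| = 6, |A ∩ B| = 3; needs |A ∩ B| < |A ∖ B| — false.
(c) block V: |A| = 6, |A ∩ B| = 2; needs |A ∩ B| < |A ∖ B| — true.
(d) block III: |A| = 9, |A ∩ B| = 9; needs A ⊄ B (|A ∖ B| ≥ 1) — false.
(e) block IV: |A| = 6, |A ∩ B| = 4; needs |A ∩ B| / |A| > 2/3 — false.

1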